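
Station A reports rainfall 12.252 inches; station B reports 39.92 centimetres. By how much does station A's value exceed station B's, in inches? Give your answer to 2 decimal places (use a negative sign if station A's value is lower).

station B: 39.92 cm = 15.7165 in.
Difference: 12.2520 − 15.7165 = -3.46 in.

-3.46 in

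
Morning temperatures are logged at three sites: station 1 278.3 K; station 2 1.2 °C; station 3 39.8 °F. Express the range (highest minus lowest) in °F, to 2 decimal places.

station 1: 278.3 K = 5.150 °C.
station 3: 39.8 °F = 4.333 °C.
Spread: 5.150 − 1.200 = 3.950 °C = 7.11 °F.

7.11 °F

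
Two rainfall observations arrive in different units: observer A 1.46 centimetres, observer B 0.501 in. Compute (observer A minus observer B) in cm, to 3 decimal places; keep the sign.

0.187 cm

observer B: 0.501 in = 1.27254 cm.
Difference: 1.46000 − 1.27254 = 0.187 cm.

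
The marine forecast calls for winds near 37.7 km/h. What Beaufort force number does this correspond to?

Beaufort force 5

37.7 km/h = 10.5 m/s, which is Beaufort 5 (fresh breeze, 8.0–10.7 m/s).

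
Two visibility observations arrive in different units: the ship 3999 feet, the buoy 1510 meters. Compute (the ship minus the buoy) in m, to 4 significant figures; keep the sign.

-291.1 m

the ship: 3999 ft = 1218.895 m.
Difference: 1218.895 − 1510.000 = -291.1 m.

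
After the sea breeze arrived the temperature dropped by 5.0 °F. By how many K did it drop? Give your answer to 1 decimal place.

2.8 K

For a temperature change the 32° offset cancels: ΔK = 5.0 × 0.5556 = 2.8 K.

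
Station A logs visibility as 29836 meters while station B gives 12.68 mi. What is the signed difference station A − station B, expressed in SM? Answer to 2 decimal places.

station A: 29836 m = 18.5392 SM.
Difference: 18.5392 − 12.6800 = 5.86 SM.

5.86 SM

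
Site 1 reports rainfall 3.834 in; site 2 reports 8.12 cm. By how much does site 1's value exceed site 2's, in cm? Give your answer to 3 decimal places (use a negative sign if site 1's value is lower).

1.618 cm

site 1: 3.834 in = 9.73836 cm.
Difference: 9.73836 − 8.12000 = 1.618 cm.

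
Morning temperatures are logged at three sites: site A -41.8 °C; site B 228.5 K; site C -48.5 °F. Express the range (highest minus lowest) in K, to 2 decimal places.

site B: 228.5 K = -44.650 °C.
site C: -48.5 °F = -44.722 °C.
Spread: (-41.800) − (-44.722) = 2.922 °C.

2.92 K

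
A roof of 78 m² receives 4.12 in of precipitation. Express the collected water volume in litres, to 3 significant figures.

8160 litres

Depth: 4.12 in × 25.4 = 104.648 mm.
1 mm over 1 m² is 1 L, so volume = 104.648 × 78 = 8162.544 L ≈ 8160 L.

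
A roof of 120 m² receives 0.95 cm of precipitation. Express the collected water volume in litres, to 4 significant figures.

1140 litres

Depth: 0.95 cm × 10 = 9.5 mm.
1 mm over 1 m² is 1 L, so volume = 9.5 × 120 = 1140 L.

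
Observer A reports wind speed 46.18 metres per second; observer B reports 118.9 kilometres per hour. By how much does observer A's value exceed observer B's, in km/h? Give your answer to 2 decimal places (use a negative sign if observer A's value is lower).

observer A: 46.18 m/s = 166.2480 km/h.
Difference: 166.2480 − 118.9000 = 47.35 km/h.

47.35 km/h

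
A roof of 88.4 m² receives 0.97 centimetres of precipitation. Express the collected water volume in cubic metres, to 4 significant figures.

Depth: 0.97 cm × 10 = 9.7 mm.
1 mm over 1 m² is 1 L, so volume = 9.7 × 88.4 = 857.48 L = 0.8575 m³.

0.8575 cubic metres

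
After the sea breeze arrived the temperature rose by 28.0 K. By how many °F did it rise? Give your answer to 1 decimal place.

A change of 1 °C equals a change of 1.8 °F: Δ°F = 28.0 × 1.8 = 50.4 °F.

50.4 °F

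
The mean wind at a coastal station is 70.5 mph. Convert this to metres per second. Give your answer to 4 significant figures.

1 mph = 0.44704 m/s, so 70.5 × 0.44704 = 31.52 m/s.

31.52 m/s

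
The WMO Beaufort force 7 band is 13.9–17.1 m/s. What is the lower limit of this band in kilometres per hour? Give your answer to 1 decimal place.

13.9–17.1 m/s × 3.6 = 50.0–61.6 km/h.

50.0 km/h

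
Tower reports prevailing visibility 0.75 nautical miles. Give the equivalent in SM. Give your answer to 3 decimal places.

0.863 SM

1 nmi = 1.15078 SM, so 0.75 × 1.15078 = 0.863 SM.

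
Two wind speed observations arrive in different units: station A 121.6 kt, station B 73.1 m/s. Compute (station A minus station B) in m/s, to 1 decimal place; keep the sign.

-10.5 m/s

station A: 121.6 kt = 62.556 m/s.
Difference: 62.556 − 73.100 = -10.5 m/s.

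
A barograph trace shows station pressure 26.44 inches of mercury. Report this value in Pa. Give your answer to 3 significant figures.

89500 Pa

1 inHg = 3386.39 Pa, so 26.44 × 3386.39 = 89500 Pa.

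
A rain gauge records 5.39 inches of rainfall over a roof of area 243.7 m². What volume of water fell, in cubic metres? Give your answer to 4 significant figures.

Depth: 5.39 in × 25.4 = 136.906 mm.
1 mm over 1 m² is 1 L, so volume = 136.906 × 243.7 = 33363.992 L = 33.36 m³.

33.36 cubic metres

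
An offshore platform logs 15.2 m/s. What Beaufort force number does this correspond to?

15.2 m/s lies in the Beaufort 7 band (near gale, 13.9–17.1 m/s).

Beaufort force 7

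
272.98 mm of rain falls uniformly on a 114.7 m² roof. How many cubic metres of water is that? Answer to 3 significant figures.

1 mm over 1 m² is 1 L, so volume = 272.98 × 114.7 = 31310.806 L = 31.3 m³.

31.3 cubic metres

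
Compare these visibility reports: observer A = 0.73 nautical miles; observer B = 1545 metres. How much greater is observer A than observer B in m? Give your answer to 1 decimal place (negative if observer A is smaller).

observer A: 0.73 nmi = 1351.960 m.
Difference: 1351.960 − 1545.000 = -193.0 m.

-193.0 m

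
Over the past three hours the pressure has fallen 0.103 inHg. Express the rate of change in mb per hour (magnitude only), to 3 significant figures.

1.16 mb per hour

0.103 inHg / 3 h × 33.8639 mb/inHg = 1.16 mb/h.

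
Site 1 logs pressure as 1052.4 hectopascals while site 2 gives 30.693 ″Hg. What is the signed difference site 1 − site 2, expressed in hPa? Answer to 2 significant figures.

site 2: 30.693 inHg = 1039.38 hPa.
Difference: 1052.40 − 1039.38 = 13 hPa.

13 hPa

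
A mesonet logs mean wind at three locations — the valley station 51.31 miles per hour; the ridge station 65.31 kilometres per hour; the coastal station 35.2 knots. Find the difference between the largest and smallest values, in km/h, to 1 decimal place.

the valley station: 51.31 mph = 82.575 km/h.
the coastal station: 35.2 kt = 65.190 km/h.
Spread: 82.575 − 65.190 = 17.4 km/h.

17.4 km/h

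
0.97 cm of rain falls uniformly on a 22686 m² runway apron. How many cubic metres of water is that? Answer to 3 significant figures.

220 cubic metres

Depth: 0.97 cm × 10 = 9.7 mm.
1 mm over 1 m² is 1 L, so volume = 9.7 × 22686 = 220054.2 L = 220 m³.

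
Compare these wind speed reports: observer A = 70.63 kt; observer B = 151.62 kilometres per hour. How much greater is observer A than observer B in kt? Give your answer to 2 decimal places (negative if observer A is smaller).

observer B: 151.62 km/h = 81.8683 kt.
Difference: 70.6300 − 81.8683 = -11.24 kt.

-11.24 kt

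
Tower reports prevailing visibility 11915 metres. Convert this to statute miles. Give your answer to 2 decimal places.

7.40 SM

1 m = 0.000621371 SM, so 11915 × 0.000621371 = 7.40 SM.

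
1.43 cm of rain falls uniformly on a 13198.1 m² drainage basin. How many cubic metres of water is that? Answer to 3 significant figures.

189 cubic metres

Depth: 1.43 cm × 10 = 14.3 mm.
1 mm over 1 m² is 1 L, so volume = 14.3 × 13198.1 = 188732.83 L = 189 m³.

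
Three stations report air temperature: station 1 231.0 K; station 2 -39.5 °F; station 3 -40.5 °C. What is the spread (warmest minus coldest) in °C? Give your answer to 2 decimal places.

station 1: 231.0 K = -42.150 °C.
station 2: -39.5 °F = -39.722 °C.
Spread: (-39.722) − (-42.150) = 2.428 °C.

2.43 °C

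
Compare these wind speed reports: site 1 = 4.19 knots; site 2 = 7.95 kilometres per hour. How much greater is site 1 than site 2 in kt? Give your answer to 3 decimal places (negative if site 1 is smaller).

-0.103 kt

site 2: 7.95 km/h = 4.29266 kt.
Difference: 4.19000 − 4.29266 = -0.103 kt.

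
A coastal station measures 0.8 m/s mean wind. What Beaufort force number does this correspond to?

Beaufort force 1

0.8 m/s lies in the Beaufort 1 band (light air, 0.3–1.5 m/s).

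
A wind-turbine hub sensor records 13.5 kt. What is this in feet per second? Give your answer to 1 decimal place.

22.8 ft/s

1 kt = 1.68781 ft/s, so 13.5 × 1.68781 = 22.8 ft/s.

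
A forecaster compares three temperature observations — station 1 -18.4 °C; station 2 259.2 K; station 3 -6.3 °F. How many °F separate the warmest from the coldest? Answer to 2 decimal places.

13.19 °F

station 2: 259.2 K = -13.950 °C.
station 3: -6.3 °F = -21.278 °C.
Spread: (-13.950) − (-21.278) = 7.328 °C = 13.19 °F.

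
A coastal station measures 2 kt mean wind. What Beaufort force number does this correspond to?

2 kt lies in the Beaufort 1 band (light air, 1–3 kt).

Beaufort force 1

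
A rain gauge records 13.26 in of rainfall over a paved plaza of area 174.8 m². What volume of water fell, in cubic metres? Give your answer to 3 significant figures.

58.9 cubic metres

Depth: 13.26 in × 25.4 = 336.804 mm.
1 mm over 1 m² is 1 L, so volume = 336.804 × 174.8 = 58873.339 L = 58.9 m³.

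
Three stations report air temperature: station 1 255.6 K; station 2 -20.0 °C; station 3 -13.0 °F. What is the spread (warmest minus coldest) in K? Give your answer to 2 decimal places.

7.45 K

station 1: 255.6 K = -17.550 °C.
station 3: -13.0 °F = -25.000 °C.
Spread: (-17.550) − (-25.000) = 7.450 °C.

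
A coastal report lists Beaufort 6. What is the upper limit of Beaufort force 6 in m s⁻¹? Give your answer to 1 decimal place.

13.8 m/s

Beaufort 6 (strong breeze) spans 10.8–13.8 m/s.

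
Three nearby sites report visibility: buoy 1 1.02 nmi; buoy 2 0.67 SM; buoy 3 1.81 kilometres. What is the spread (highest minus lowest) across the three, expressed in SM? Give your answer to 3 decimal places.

buoy 1: 1.02 nmi = 1.17380 SM.
buoy 3: 1.81 km = 1.12468 SM.
Spread: 1.17380 − 0.67000 = 0.504 SM.

0.504 SM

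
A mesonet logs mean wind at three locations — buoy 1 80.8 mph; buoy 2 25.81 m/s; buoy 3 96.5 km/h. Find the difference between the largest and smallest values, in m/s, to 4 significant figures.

10.31 m/s

buoy 1: 80.8 mph = 36.1208 m/s.
buoy 3: 96.5 km/h = 26.8056 m/s.
Spread: 36.1208 − 25.8100 = 10.31 m/s.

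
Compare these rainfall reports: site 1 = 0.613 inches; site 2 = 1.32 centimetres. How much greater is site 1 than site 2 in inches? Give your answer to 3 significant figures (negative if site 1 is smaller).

site 2: 1.32 cm = 0.519685 in.
Difference: 0.613000 − 0.519685 = 0.0933 in.

0.0933 in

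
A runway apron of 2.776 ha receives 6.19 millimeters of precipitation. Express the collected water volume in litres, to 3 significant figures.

172000 litres

Area: 2.776 ha = 27760 m².
1 mm over 1 m² is 1 L, so volume = 6.19 × 27760 = 171834.4 L ≈ 172000 L.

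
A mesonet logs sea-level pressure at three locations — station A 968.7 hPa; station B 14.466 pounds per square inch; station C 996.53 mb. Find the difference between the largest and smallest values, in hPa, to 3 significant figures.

station B: 14.466 psi = 997.396 hPa.
station C: 996.53 mb = 996.530 hPa.
Spread: 997.396 − 968.700 = 28.7 hPa.

28.7 hPa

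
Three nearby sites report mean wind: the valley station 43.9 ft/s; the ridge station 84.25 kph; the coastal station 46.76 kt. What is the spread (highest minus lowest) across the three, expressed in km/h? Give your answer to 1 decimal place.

the valley station: 43.9 ft/s = 48.171 km/h.
the coastal station: 46.76 kt = 86.600 km/h.
Spread: 86.600 − 48.171 = 38.4 km/h.

38.4 km/h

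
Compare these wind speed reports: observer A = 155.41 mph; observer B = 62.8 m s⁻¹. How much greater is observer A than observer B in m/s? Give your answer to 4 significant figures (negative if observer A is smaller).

6.674 m/s

observer A: 155.41 mph = 69.47449 m/s.
Difference: 69.47449 − 62.80000 = 6.674 m/s.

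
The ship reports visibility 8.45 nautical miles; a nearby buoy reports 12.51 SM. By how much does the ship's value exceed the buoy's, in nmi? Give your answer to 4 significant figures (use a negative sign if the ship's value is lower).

the buoy: 12.51 SM = 10.87089 nmi.
Difference: 8.45000 − 10.87089 = -2.421 nmi.

-2.421 nmi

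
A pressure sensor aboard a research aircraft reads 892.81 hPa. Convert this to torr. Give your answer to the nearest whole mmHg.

670 mmHg

1 hPa = 0.750062 mmHg, so 892.81 × 0.750062 = 670 mmHg.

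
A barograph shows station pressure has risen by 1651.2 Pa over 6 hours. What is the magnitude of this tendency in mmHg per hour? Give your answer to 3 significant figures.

2.06 mmHg per hour

1651.2 Pa / 6 h × 0.00750062 mmHg/Pa = 2.06 mmHg/h.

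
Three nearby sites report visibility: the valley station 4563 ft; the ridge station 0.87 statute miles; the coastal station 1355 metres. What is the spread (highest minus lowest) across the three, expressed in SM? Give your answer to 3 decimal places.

0.028 SM

the valley station: 4563 ft = 0.86420 SM.
the coastal station: 1355 m = 0.84196 SM.
Spread: 0.87000 − 0.84196 = 0.028 SM.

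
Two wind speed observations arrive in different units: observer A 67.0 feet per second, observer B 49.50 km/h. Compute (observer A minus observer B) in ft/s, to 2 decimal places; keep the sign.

observer B: 49.50 km/h = 45.1115 ft/s.
Difference: 67.0000 − 45.1115 = 21.89 ft/s.

21.89 ft/s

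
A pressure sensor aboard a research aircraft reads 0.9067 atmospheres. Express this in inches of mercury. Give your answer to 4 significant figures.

27.13 inHg

1 atm = 29.9213 inHg, so 0.9067 × 29.9213 = 27.13 inHg.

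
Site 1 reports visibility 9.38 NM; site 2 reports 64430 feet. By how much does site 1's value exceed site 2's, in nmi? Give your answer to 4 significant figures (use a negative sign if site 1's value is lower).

site 2: 64430 ft = 10.60381 nmi.
Difference: 9.38000 − 10.60381 = -1.224 nmi.

-1.224 nmi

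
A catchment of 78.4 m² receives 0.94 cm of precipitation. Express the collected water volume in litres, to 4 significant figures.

Depth: 0.94 cm × 10 = 9.4 mm.
1 mm over 1 m² is 1 L, so volume = 9.4 × 78.4 = 736.96 L ≈ 737.0 L.

737.0 litres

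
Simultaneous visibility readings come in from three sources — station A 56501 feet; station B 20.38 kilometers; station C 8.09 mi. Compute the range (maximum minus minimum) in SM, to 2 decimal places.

4.57 SM

station A: 56501 ft = 10.7009 SM.
station B: 20.38 km = 12.6635 SM.
Spread: 12.6635 − 8.0900 = 4.57 SM.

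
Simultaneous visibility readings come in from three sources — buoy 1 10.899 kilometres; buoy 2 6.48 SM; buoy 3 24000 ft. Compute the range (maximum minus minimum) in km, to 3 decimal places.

3.584 km

buoy 2: 6.48 SM = 10.42855 km.
buoy 3: 24000 ft = 7.31520 km.
Spread: 10.89900 − 7.31520 = 3.584 km.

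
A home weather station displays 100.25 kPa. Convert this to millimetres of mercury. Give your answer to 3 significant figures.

1 kPa = 7.50062 mmHg, so 100.25 × 7.50062 = 752 mmHg.

752 mmHg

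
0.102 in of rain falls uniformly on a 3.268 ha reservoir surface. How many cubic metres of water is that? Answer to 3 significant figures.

84.7 cubic metres

Depth: 0.102 in × 25.4 = 2.5908 mm.
Area: 3.268 ha = 32680 m².
1 mm over 1 m² is 1 L, so volume = 2.5908 × 32680 = 84667.344 L = 84.7 m³.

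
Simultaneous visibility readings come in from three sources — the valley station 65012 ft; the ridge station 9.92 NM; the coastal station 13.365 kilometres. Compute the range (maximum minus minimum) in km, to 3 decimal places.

the valley station: 65012 ft = 19.81566 km.
the ridge station: 9.92 nmi = 18.37184 km.
Spread: 19.81566 − 13.36500 = 6.451 km.

6.451 km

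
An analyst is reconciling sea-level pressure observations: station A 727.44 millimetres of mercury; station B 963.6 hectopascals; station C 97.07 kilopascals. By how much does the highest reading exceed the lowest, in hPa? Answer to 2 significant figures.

7.1 hPa

station A: 727.44 mmHg = 969.840 hPa.
station C: 97.07 kPa = 970.700 hPa.
Spread: 970.700 − 963.600 = 7.1 hPa.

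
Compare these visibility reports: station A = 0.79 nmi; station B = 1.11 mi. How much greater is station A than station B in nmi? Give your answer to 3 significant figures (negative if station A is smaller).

station B: 1.11 SM = 0.96456 nmi.
Difference: 0.79000 − 0.96456 = -0.175 nmi.

-0.175 nmi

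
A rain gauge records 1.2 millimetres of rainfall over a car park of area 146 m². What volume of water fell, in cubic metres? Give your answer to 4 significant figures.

0.1752 cubic metres

1 mm over 1 m² is 1 L, so volume = 1.2 × 146 = 175.2 L = 0.1752 m³.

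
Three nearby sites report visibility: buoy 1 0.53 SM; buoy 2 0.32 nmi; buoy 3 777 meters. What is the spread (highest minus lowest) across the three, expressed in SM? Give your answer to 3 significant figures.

buoy 2: 0.32 nmi = 0.36825 SM.
buoy 3: 777 m = 0.48281 SM.
Spread: 0.53000 − 0.36825 = 0.162 SM.

0.162 SM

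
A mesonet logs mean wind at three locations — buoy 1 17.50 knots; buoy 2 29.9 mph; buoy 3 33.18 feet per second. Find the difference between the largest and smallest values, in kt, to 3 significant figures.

buoy 2: 29.9 mph = 25.9824 kt.
buoy 3: 33.18 ft/s = 19.6586 kt.
Spread: 25.9824 − 17.5000 = 8.48 kt.

8.48 kt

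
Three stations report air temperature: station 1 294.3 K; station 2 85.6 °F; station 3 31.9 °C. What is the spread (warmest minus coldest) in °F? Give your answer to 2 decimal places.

19.35 °F

station 1: 294.3 K = 21.150 °C.
station 2: 85.6 °F = 29.778 °C.
Spread: 31.900 − 21.150 = 10.750 °C = 19.35 °F.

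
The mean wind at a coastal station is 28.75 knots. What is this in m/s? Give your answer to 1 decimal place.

14.8 m/s

1 kt = 0.514444 m/s, so 28.75 × 0.514444 = 14.8 m/s.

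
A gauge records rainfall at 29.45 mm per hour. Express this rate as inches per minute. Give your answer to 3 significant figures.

0.0193 in/minute

29.45 mm/hour × 0.0393701 in/mm × 0.0166667 hour/minute = 0.0193 in/minute.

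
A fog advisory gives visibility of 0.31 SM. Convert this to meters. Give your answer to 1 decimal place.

1 SM = 1609.34 m, so 0.31 × 1609.34 = 498.9 m.

498.9 m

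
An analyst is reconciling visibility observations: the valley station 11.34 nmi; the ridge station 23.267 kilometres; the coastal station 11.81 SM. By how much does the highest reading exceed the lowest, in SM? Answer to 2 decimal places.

2.65 SM

the valley station: 11.34 nmi = 13.0498 SM.
the ridge station: 23.267 km = 14.4574 SM.
Spread: 14.4574 − 11.8100 = 2.65 SM.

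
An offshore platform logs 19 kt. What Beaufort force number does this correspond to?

19 kt lies in the Beaufort 5 band (fresh breeze, 17–21 kt).

Beaufort force 5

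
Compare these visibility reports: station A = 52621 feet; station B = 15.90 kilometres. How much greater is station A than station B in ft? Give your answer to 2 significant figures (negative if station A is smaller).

460 ft

station B: 15.90 km = 52165.35 ft.
Difference: 52621.00 − 52165.35 = 460 ft.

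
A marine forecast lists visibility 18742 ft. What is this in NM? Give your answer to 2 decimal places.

1 ft = 0.000164579 nmi, so 18742 × 0.000164579 = 3.08 nmi.

3.08 nmi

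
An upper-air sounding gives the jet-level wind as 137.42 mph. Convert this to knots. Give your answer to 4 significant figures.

119.4 kt

1 mph = 0.868976 kt, so 137.42 × 0.868976 = 119.4 kt.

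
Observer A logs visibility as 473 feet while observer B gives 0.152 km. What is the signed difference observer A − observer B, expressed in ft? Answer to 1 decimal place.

-25.7 ft

observer B: 0.152 km = 498.688 ft.
Difference: 473.000 − 498.688 = -25.7 ft.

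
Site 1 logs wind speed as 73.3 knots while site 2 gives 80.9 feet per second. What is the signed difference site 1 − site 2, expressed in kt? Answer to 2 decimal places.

25.37 kt

site 2: 80.9 ft/s = 47.9319 kt.
Difference: 73.3000 − 47.9319 = 25.37 kt.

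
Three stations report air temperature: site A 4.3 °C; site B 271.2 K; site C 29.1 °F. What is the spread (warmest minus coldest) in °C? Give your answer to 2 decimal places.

6.25 °C

site B: 271.2 K = -1.950 °C.
site C: 29.1 °F = -1.611 °C.
Spread: 4.300 − (-1.950) = 6.250 °C.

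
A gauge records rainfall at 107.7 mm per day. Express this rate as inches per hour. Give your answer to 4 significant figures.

0.1767 in/hour

107.7 mm/day × 0.0393701 in/mm × 0.0416667 day/hour = 0.1767 in/hour.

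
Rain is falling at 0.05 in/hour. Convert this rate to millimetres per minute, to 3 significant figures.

0.0212 mm/minute

0.05 in/hour × 25.4 mm/in × 0.0166667 hour/minute = 0.0212 mm/minute.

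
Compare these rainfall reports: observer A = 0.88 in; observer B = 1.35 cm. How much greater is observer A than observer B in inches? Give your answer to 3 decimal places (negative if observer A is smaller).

0.349 in

observer B: 1.35 cm = 0.531496 in.
Difference: 0.880000 − 0.531496 = 0.349 in.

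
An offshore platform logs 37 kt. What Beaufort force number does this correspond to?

37 kt lies in the Beaufort 8 band (gale, 34–40 kt).

Beaufort force 8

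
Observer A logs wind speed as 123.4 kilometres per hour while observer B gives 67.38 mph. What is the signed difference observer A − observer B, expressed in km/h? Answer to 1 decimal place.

15.0 km/h

observer B: 67.38 mph = 108.438 km/h.
Difference: 123.400 − 108.438 = 15.0 km/h.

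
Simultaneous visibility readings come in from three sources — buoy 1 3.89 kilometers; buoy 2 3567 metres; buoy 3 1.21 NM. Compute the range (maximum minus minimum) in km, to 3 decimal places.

buoy 2: 3567 m = 3.56700 km.
buoy 3: 1.21 nmi = 2.24092 km.
Spread: 3.89000 − 2.24092 = 1.649 km.

1.649 km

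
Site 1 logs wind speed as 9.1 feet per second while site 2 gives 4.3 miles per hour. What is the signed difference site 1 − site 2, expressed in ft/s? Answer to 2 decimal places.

2.79 ft/s

site 2: 4.3 mph = 6.3067 ft/s.
Difference: 9.1000 − 6.3067 = 2.79 ft/s.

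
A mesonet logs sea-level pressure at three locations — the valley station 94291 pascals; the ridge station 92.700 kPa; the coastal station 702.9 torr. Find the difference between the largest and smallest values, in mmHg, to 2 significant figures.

12 mmHg

the valley station: 94291 Pa = 707.24 mmHg.
the ridge station: 92.700 kPa = 695.31 mmHg.
Spread: 707.24 − 695.31 = 12 mmHg.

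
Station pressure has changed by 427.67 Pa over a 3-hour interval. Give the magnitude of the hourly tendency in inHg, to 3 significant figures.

0.0421 inHg per hour

427.67 Pa / 3 h × 0.0002953 inHg/Pa = 0.0421 inHg/h.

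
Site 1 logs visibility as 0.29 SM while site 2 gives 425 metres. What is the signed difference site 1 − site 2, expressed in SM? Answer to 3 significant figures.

site 2: 425 m = 0.264083 SM.
Difference: 0.290000 − 0.264083 = 0.0259 SM.

0.0259 SM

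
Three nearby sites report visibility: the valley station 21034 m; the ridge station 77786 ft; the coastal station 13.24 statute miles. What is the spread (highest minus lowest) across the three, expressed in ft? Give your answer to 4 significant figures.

the valley station: 21034 m = 69009.19 ft.
the coastal station: 13.24 SM = 69907.20 ft.
Spread: 77786.00 − 69009.19 = 8777 ft.

8777 ft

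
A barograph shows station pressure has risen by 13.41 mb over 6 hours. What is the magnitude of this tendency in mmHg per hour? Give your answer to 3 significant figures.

13.41 mb / 6 h × 0.750062 mmHg/mb = 1.68 mmHg/h.

1.68 mmHg per hour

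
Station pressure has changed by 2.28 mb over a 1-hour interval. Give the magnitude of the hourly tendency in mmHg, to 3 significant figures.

1.71 mmHg per hour

2.28 mb / 1 h × 0.750062 mmHg/mb = 1.71 mmHg/h.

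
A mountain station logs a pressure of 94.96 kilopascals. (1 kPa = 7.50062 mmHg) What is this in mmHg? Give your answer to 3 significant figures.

1 kPa = 7.50062 mmHg, so 94.96 × 7.50062 = 712 mmHg.

712 mmHg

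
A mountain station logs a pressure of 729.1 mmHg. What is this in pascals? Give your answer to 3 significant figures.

1 mmHg = 133.322 Pa, so 729.1 × 133.322 = 97200 Pa.

97200 Pa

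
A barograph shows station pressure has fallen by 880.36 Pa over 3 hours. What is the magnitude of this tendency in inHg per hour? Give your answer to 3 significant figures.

0.0867 inHg per hour

880.36 Pa / 3 h × 0.0002953 inHg/Pa = 0.0867 inHg/h.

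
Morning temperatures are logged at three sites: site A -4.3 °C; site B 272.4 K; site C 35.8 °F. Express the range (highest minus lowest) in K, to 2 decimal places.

site B: 272.4 K = -0.750 °C.
site C: 35.8 °F = 2.111 °C.
Spread: 2.111 − (-4.300) = 6.411 °C.

6.41 K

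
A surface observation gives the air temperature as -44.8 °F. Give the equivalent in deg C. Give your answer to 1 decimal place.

-42.7 °C

°C = (°F − 32) × 5/9 = (-44.8 − 32) / 1.8 = -42.7 °C.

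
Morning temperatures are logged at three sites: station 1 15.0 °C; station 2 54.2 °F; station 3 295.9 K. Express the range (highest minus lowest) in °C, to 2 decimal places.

10.42 °C

station 2: 54.2 °F = 12.333 °C.
station 3: 295.9 K = 22.750 °C.
Spread: 22.750 − 12.333 = 10.417 °C.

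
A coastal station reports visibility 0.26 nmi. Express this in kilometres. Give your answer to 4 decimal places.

1 nmi = 1.852 km, so 0.26 × 1.852 = 0.4815 km.

0.4815 km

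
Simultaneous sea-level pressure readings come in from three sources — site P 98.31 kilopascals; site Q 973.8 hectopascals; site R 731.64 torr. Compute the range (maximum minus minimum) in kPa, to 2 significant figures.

0.93 kPa

site Q: 973.8 hPa = 97.3800 kPa.
site R: 731.64 mmHg = 97.5440 kPa.
Spread: 98.3100 − 97.3800 = 0.93 kPa.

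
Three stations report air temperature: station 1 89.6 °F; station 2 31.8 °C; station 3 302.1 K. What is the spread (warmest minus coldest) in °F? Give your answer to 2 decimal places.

station 1: 89.6 °F = 32.000 °C.
station 3: 302.1 K = 28.950 °C.
Spread: 32.000 − 28.950 = 3.050 °C = 5.49 °F.

5.49 °F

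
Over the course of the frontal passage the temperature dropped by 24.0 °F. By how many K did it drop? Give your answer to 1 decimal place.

13.3 K

For a temperature change the 32° offset cancels: ΔK = 24.0 × 0.5556 = 13.3 K.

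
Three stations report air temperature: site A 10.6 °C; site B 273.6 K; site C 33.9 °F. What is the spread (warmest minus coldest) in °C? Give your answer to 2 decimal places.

site B: 273.6 K = 0.450 °C.
site C: 33.9 °F = 1.056 °C.
Spread: 10.600 − 0.450 = 10.150 °C.

10.15 °C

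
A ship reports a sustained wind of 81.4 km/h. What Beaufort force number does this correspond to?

Beaufort force 9

81.4 km/h = 22.6 m/s, which is Beaufort 9 (strong gale, 20.8–24.4 m/s).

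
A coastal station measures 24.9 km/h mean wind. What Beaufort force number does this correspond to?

24.9 km/h = 6.9 m/s, which is Beaufort 4 (moderate breeze, 5.5–7.9 m/s).

Beaufort force 4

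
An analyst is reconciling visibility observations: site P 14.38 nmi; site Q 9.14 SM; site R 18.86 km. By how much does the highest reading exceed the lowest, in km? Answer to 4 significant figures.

site P: 14.38 nmi = 26.6318 km.
site Q: 9.14 SM = 14.7094 km.
Spread: 26.6318 − 14.7094 = 11.92 km.

11.92 km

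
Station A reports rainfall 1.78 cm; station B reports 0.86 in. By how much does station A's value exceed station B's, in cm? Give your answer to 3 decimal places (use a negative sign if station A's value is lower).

station B: 0.86 in = 2.18440 cm.
Difference: 1.78000 − 2.18440 = -0.404 cm.

-0.404 cm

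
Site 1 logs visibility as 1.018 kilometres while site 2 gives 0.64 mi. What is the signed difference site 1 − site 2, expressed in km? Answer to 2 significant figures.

site 2: 0.64 SM = 1.02998 km.
Difference: 1.01800 − 1.02998 = -0.012 km.

-0.012 km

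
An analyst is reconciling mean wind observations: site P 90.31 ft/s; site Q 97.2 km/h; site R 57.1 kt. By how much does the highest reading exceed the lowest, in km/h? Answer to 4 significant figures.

8.549 km/h

site P: 90.31 ft/s = 99.09536 km/h.
site R: 57.1 kt = 105.74920 km/h.
Spread: 105.74920 − 97.20000 = 8.549 km/h.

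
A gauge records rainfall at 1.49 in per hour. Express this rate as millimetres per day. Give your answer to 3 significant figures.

908 mm/day

1.49 in/hour × 25.4 mm/in × 24 hour/day = 908 mm/day.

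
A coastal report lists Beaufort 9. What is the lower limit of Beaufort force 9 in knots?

41 kt

Beaufort 9 (strong gale) spans 41–47 knots.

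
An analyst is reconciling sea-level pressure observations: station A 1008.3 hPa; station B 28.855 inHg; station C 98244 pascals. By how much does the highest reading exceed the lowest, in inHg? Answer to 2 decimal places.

station A: 1008.3 hPa = 29.7751 inHg.
station C: 98244 Pa = 29.0114 inHg.
Spread: 29.7751 − 28.8550 = 0.92 inHg.

0.92 inHg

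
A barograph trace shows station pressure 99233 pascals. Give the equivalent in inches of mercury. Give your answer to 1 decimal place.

1 Pa = 0.0002953 inHg, so 99233 × 0.0002953 = 29.3 inHg.

29.3 inHg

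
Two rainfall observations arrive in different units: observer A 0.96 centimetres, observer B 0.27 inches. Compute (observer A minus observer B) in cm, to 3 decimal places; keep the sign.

0.274 cm

observer B: 0.27 in = 0.68580 cm.
Difference: 0.96000 − 0.68580 = 0.274 cm.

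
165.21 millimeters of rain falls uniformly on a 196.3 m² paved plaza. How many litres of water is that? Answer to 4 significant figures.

1 mm over 1 m² is 1 L, so volume = 165.21 × 196.3 = 32430.723 L ≈ 32430 L.

32430 litres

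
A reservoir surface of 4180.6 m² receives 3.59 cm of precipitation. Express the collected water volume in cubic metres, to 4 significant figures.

150.1 cubic metres

Depth: 3.59 cm × 10 = 35.9 mm.
1 mm over 1 m² is 1 L, so volume = 35.9 × 4180.6 = 150083.54 L = 150.1 m³.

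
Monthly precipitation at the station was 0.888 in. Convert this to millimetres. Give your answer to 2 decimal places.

22.56 mm

1 in = 25.4 mm, so 0.888 × 25.4 = 22.56 mm.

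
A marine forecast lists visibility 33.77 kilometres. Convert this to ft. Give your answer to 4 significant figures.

1 km = 3280.84 ft, so 33.77 × 3280.84 = 110800 ft.

110800 ft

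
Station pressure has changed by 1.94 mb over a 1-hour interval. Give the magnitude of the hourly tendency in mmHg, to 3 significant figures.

1.94 mb / 1 h × 0.750062 mmHg/mb = 1.46 mmHg/h.

1.46 mmHg per hour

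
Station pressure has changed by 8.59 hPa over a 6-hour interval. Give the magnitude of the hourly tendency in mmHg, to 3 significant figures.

1.07 mmHg per hour

8.59 hPa / 6 h × 0.750062 mmHg/hPa = 1.07 mmHg/h.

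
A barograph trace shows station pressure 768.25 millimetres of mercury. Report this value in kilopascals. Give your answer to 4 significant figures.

102.4 kPa

1 mmHg = 0.133322 kPa, so 768.25 × 0.133322 = 102.4 kPa.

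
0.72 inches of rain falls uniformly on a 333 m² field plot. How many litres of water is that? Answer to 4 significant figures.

Depth: 0.72 in × 25.4 = 18.288 mm.
1 mm over 1 m² is 1 L, so volume = 18.288 × 333 = 6089.904 L ≈ 6090 L.

6090 litres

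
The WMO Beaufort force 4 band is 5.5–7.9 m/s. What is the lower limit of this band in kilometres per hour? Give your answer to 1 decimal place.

19.8 km/h

5.5–7.9 m/s × 3.6 = 19.8–28.4 km/h.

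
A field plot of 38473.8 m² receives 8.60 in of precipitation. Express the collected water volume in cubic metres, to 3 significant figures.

Depth: 8.60 in × 25.4 = 218.44 mm.
1 mm over 1 m² is 1 L, so volume = 218.44 × 38473.8 = 8404216.9 L = 8400 m³.

8400 cubic metres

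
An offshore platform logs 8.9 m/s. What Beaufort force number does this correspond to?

Beaufort force 5

8.9 m/s lies in the Beaufort 5 band (fresh breeze, 8.0–10.7 m/s).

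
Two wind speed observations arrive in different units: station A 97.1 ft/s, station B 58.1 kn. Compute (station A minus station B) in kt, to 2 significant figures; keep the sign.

-0.57 kt

station A: 97.1 ft/s = 57.5302 kt.
Difference: 57.5302 − 58.1000 = -0.57 kt.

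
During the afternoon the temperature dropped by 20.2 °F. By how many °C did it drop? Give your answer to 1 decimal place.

11.2 °C

Converting a difference, only the 9/5 scale factor applies: Δ°C = 20.2 × 0.5556 = 11.2 °C.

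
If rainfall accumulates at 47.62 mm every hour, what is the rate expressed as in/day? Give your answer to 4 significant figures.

47.62 mm/hour × 0.0393701 in/mm × 24 hour/day = 45.00 in/day.

45.00 in/day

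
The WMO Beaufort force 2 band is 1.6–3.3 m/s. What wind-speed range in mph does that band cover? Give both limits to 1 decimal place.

1.6–3.3 m/s × 2.237 = 3.6–7.4 mph.

3.6 to 7.4 mph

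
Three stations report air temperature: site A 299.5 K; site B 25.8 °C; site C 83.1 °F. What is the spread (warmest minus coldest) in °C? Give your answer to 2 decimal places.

site A: 299.5 K = 26.350 °C.
site C: 83.1 °F = 28.389 °C.
Spread: 28.389 − 25.800 = 2.589 °C.

2.59 °C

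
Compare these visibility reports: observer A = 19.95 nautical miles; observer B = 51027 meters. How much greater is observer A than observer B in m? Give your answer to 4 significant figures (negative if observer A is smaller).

-14080 m

observer A: 19.95 nmi = 36947.40 m.
Difference: 36947.40 − 51027.00 = -14080 m.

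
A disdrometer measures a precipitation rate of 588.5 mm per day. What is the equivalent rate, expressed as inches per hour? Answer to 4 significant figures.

0.9654 in/hour

588.5 mm/day × 0.0393701 in/mm × 0.0416667 day/hour = 0.9654 in/hour.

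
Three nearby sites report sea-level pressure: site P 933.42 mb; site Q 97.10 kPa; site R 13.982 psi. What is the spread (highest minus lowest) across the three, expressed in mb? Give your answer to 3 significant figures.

site Q: 97.10 kPa = 971.000 mb.
site R: 13.982 psi = 964.025 mb.
Spread: 971.000 − 933.420 = 37.6 mb.

37.6 mb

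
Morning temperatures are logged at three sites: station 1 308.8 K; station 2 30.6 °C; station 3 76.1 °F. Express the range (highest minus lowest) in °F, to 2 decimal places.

20.07 °F

station 1: 308.8 K = 35.650 °C.
station 3: 76.1 °F = 24.500 °C.
Spread: 35.650 − 24.500 = 11.150 °C = 20.07 °F.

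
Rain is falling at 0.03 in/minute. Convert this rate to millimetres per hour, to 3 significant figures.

0.03 in/minute × 25.4 mm/in × 60 minute/hour = 45.7 mm/hour.

45.7 mm/hour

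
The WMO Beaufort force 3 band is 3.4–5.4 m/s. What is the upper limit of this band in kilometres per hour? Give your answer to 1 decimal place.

3.4–5.4 m/s × 3.6 = 12.2–19.4 km/h.

19.4 km/h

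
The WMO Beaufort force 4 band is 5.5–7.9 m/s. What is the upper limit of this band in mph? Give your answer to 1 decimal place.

17.7 mph

5.5–7.9 m/s × 2.237 = 12.3–17.7 mph.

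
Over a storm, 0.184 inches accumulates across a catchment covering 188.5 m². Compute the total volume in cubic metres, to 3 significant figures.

0.881 cubic metres

Depth: 0.184 in × 25.4 = 4.6736 mm.
1 mm over 1 m² is 1 L, so volume = 4.6736 × 188.5 = 880.9736 L = 0.881 m³.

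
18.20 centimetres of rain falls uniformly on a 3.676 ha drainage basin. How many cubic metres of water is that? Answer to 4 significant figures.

Depth: 18.20 cm × 10 = 182 mm.
Area: 3.676 ha = 36760 m².
1 mm over 1 m² is 1 L, so volume = 182 × 36760 = 6690320 L = 6690 m³.

6690 cubic metres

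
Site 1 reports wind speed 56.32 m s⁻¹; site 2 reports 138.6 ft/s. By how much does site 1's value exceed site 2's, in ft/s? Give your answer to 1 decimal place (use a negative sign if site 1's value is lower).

site 1: 56.32 m/s = 184.777 ft/s.
Difference: 184.777 − 138.600 = 46.2 ft/s.

46.2 ft/s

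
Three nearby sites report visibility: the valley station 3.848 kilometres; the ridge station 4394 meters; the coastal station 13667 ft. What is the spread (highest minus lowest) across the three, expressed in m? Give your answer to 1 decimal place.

546.0 m

the valley station: 3.848 km = 3848.000 m.
the coastal station: 13667 ft = 4165.702 m.
Spread: 4394.000 − 3848.000 = 546.0 m.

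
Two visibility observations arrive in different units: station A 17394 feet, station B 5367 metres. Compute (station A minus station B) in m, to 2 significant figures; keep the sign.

-65 m

station A: 17394 ft = 5301.69 m.
Difference: 5301.69 − 5367.00 = -65 m.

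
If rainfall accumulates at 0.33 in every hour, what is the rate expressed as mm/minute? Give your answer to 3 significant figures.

0.33 in/hour × 25.4 mm/in × 0.0166667 hour/minute = 0.140 mm/minute.

0.140 mm/minute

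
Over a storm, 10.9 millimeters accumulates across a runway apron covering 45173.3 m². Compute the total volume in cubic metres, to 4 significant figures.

1 mm over 1 m² is 1 L, so volume = 10.9 × 45173.3 = 492388.97 L = 492.4 m³.

492.4 cubic metres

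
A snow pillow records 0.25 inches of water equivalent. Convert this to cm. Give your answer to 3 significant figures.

1 in = 2.54 cm, so 0.25 × 2.54 = 0.635 cm.

0.635 cm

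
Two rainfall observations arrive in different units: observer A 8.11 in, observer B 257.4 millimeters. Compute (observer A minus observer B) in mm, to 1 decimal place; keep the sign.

observer A: 8.11 in = 205.994 mm.
Difference: 205.994 − 257.400 = -51.4 mm.

-51.4 mm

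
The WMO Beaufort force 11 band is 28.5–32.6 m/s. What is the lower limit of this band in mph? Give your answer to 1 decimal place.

28.5–32.6 m/s × 2.237 = 63.8–72.9 mph.

63.8 mph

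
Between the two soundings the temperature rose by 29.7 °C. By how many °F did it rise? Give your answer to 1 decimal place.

Converting a difference, only the 9/5 scale factor applies: Δ°F = 29.7 × 1.8 = 53.5 °F.

53.5 °F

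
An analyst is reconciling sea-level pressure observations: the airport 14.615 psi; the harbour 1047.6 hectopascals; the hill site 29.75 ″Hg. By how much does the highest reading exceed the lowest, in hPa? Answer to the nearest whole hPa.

the airport: 14.615 psi = 1007.67 hPa.
the hill site: 29.75 inHg = 1007.45 hPa.
Spread: 1047.60 − 1007.45 = 40 hPa.

40 hPa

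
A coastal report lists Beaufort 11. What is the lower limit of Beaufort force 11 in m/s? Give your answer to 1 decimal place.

28.5 m/s

Beaufort 11 (violent storm) spans 28.5–32.6 m/s.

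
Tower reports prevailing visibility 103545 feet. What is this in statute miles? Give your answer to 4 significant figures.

19.61 SM

1 ft = 0.000189394 SM, so 103545 × 0.000189394 = 19.61 SM.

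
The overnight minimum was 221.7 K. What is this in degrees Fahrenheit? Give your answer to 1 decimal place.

First to °C: -51.45 °C.
Then to °F: -60.6 °F.

-60.6 °F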